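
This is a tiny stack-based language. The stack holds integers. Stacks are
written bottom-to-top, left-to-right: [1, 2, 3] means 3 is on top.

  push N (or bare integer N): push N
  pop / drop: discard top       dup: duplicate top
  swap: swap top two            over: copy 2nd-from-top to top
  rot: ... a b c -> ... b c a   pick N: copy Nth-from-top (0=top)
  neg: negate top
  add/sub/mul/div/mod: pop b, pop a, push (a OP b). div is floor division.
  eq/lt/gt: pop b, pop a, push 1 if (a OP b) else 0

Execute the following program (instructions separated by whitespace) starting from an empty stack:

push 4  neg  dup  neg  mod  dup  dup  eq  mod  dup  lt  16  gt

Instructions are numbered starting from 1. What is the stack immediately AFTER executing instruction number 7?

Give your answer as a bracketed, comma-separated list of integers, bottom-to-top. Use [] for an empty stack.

Step 1 ('push 4'): [4]
Step 2 ('neg'): [-4]
Step 3 ('dup'): [-4, -4]
Step 4 ('neg'): [-4, 4]
Step 5 ('mod'): [0]
Step 6 ('dup'): [0, 0]
Step 7 ('dup'): [0, 0, 0]

Answer: [0, 0, 0]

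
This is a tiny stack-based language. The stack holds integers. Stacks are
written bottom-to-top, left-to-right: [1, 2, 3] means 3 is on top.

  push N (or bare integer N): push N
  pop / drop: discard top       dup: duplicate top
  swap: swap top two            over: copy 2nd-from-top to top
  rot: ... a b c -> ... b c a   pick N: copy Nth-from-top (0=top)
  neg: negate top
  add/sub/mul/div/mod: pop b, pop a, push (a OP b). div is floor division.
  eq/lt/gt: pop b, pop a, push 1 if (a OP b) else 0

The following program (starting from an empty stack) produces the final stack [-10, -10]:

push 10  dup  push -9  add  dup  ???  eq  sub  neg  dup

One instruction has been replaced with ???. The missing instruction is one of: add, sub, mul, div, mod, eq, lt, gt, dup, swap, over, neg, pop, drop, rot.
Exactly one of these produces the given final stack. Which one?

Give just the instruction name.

Stack before ???: [10, 1, 1]
Stack after ???:  [10, 1, -1]
The instruction that transforms [10, 1, 1] -> [10, 1, -1] is: neg

Answer: neg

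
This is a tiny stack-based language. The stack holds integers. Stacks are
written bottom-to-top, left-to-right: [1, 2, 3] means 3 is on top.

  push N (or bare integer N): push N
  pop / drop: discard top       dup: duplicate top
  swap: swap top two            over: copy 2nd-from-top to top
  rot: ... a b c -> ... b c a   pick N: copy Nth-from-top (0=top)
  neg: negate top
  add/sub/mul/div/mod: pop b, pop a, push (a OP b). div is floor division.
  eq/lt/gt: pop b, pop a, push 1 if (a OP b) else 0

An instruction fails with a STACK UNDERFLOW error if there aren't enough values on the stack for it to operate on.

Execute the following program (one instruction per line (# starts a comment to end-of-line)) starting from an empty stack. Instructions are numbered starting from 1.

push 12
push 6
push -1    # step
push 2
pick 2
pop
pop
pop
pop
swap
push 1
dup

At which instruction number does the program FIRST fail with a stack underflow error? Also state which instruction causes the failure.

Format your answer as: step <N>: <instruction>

Step 1 ('push 12'): stack = [12], depth = 1
Step 2 ('push 6'): stack = [12, 6], depth = 2
Step 3 ('push -1'): stack = [12, 6, -1], depth = 3
Step 4 ('push 2'): stack = [12, 6, -1, 2], depth = 4
Step 5 ('pick 2'): stack = [12, 6, -1, 2, 6], depth = 5
Step 6 ('pop'): stack = [12, 6, -1, 2], depth = 4
Step 7 ('pop'): stack = [12, 6, -1], depth = 3
Step 8 ('pop'): stack = [12, 6], depth = 2
Step 9 ('pop'): stack = [12], depth = 1
Step 10 ('swap'): needs 2 value(s) but depth is 1 — STACK UNDERFLOW

Answer: step 10: swap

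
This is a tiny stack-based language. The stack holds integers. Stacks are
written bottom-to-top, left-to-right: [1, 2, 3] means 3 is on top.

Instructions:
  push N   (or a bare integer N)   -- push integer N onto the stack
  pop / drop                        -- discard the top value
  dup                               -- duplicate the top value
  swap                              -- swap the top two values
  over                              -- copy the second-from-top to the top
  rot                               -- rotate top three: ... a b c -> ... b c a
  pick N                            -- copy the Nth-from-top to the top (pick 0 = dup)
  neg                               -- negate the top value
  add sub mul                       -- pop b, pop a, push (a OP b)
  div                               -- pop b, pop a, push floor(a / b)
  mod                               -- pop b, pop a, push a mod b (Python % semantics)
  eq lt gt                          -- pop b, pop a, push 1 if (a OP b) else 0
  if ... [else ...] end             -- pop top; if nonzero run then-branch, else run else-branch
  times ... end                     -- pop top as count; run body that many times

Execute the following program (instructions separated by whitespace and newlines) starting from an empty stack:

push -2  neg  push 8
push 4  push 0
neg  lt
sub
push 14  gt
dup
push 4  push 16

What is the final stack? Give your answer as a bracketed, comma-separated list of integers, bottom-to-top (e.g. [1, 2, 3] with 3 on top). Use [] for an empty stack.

After 'push -2': [-2]
After 'neg': [2]
After 'push 8': [2, 8]
After 'push 4': [2, 8, 4]
After 'push 0': [2, 8, 4, 0]
After 'neg': [2, 8, 4, 0]
After 'lt': [2, 8, 0]
After 'sub': [2, 8]
After 'push 14': [2, 8, 14]
After 'gt': [2, 0]
After 'dup': [2, 0, 0]
After 'push 4': [2, 0, 0, 4]
After 'push 16': [2, 0, 0, 4, 16]

Answer: [2, 0, 0, 4, 16]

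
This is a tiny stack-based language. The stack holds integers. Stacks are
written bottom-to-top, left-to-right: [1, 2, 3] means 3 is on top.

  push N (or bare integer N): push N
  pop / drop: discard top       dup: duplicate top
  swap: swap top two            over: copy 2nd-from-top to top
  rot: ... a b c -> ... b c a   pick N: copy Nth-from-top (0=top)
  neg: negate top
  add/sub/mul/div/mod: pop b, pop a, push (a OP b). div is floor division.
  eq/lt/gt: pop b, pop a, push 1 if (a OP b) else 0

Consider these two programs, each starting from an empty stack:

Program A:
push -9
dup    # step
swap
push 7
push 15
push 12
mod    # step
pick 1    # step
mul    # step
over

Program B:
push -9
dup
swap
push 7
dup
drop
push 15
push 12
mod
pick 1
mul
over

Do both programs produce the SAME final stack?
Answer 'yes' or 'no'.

Program A trace:
  After 'push -9': [-9]
  After 'dup': [-9, -9]
  After 'swap': [-9, -9]
  After 'push 7': [-9, -9, 7]
  After 'push 15': [-9, -9, 7, 15]
  After 'push 12': [-9, -9, 7, 15, 12]
  After 'mod': [-9, -9, 7, 3]
  After 'pick 1': [-9, -9, 7, 3, 7]
  After 'mul': [-9, -9, 7, 21]
  After 'over': [-9, -9, 7, 21, 7]
Program A final stack: [-9, -9, 7, 21, 7]

Program B trace:
  After 'push -9': [-9]
  After 'dup': [-9, -9]
  After 'swap': [-9, -9]
  After 'push 7': [-9, -9, 7]
  After 'dup': [-9, -9, 7, 7]
  After 'drop': [-9, -9, 7]
  After 'push 15': [-9, -9, 7, 15]
  After 'push 12': [-9, -9, 7, 15, 12]
  After 'mod': [-9, -9, 7, 3]
  After 'pick 1': [-9, -9, 7, 3, 7]
  After 'mul': [-9, -9, 7, 21]
  After 'over': [-9, -9, 7, 21, 7]
Program B final stack: [-9, -9, 7, 21, 7]
Same: yes

Answer: yes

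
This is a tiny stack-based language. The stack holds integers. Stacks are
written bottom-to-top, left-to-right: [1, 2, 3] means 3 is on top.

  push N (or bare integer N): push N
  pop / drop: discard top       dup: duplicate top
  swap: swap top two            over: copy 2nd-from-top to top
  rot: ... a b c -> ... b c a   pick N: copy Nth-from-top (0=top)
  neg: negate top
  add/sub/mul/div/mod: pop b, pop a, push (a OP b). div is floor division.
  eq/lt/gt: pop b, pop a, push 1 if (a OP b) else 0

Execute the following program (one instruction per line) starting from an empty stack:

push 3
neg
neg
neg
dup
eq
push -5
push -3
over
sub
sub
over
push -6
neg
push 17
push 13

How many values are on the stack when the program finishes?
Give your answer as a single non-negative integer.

Answer: 6

Derivation:
After 'push 3': stack = [3] (depth 1)
After 'neg': stack = [-3] (depth 1)
After 'neg': stack = [3] (depth 1)
After 'neg': stack = [-3] (depth 1)
After 'dup': stack = [-3, -3] (depth 2)
After 'eq': stack = [1] (depth 1)
After 'push -5': stack = [1, -5] (depth 2)
After 'push -3': stack = [1, -5, -3] (depth 3)
After 'over': stack = [1, -5, -3, -5] (depth 4)
After 'sub': stack = [1, -5, 2] (depth 3)
After 'sub': stack = [1, -7] (depth 2)
After 'over': stack = [1, -7, 1] (depth 3)
After 'push -6': stack = [1, -7, 1, -6] (depth 4)
After 'neg': stack = [1, -7, 1, 6] (depth 4)
After 'push 17': stack = [1, -7, 1, 6, 17] (depth 5)
After 'push 13': stack = [1, -7, 1, 6, 17, 13] (depth 6)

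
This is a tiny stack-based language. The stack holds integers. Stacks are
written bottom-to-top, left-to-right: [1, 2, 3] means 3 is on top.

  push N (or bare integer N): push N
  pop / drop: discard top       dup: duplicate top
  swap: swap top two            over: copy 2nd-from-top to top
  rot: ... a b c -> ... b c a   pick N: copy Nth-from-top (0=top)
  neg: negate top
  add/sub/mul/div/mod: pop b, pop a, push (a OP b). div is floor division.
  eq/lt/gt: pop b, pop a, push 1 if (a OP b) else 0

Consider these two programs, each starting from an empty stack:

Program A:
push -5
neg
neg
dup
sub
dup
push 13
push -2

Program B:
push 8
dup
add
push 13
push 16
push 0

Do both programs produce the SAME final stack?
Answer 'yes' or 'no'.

Program A trace:
  After 'push -5': [-5]
  After 'neg': [5]
  After 'neg': [-5]
  After 'dup': [-5, -5]
  After 'sub': [0]
  After 'dup': [0, 0]
  After 'push 13': [0, 0, 13]
  After 'push -2': [0, 0, 13, -2]
Program A final stack: [0, 0, 13, -2]

Program B trace:
  After 'push 8': [8]
  After 'dup': [8, 8]
  After 'add': [16]
  After 'push 13': [16, 13]
  After 'push 16': [16, 13, 16]
  After 'push 0': [16, 13, 16, 0]
Program B final stack: [16, 13, 16, 0]
Same: no

Answer: no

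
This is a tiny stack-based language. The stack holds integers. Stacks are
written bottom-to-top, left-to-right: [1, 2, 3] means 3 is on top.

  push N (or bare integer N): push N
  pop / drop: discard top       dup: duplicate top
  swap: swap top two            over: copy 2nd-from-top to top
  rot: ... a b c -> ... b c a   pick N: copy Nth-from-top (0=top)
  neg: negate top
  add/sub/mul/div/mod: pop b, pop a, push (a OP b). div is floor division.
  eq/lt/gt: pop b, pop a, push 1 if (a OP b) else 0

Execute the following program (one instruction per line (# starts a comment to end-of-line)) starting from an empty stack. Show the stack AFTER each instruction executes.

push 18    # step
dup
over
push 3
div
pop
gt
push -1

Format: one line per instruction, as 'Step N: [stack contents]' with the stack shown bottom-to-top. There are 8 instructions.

Step 1: [18]
Step 2: [18, 18]
Step 3: [18, 18, 18]
Step 4: [18, 18, 18, 3]
Step 5: [18, 18, 6]
Step 6: [18, 18]
Step 7: [0]
Step 8: [0, -1]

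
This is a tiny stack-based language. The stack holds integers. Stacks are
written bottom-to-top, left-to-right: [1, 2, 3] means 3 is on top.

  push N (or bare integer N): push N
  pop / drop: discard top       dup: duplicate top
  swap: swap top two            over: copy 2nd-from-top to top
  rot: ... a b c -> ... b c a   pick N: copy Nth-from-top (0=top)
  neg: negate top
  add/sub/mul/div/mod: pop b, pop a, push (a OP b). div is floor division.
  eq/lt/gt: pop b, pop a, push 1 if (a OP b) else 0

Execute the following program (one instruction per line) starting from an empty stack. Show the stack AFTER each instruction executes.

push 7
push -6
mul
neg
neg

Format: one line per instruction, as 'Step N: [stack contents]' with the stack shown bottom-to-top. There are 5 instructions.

Step 1: [7]
Step 2: [7, -6]
Step 3: [-42]
Step 4: [42]
Step 5: [-42]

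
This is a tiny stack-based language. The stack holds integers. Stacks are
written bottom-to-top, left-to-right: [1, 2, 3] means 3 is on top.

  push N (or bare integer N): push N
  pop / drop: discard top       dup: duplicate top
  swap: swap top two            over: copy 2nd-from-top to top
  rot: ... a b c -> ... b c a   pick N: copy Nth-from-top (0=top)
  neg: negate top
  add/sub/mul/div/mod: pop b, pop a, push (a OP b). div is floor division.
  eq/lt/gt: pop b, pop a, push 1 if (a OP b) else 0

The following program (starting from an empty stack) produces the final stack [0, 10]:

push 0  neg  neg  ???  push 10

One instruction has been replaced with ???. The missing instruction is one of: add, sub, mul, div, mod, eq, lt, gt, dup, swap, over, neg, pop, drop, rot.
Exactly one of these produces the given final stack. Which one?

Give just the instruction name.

Answer: neg

Derivation:
Stack before ???: [0]
Stack after ???:  [0]
The instruction that transforms [0] -> [0] is: neg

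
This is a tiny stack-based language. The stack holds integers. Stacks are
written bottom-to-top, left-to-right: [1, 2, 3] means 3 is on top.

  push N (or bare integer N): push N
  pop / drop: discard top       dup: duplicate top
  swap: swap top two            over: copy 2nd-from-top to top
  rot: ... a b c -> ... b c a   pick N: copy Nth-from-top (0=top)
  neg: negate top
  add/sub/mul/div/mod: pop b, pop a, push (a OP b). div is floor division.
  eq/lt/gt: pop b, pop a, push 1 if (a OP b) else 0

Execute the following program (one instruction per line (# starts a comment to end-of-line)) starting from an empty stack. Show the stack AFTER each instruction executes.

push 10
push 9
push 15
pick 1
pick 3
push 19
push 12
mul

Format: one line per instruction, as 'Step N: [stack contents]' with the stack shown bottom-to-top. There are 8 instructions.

Step 1: [10]
Step 2: [10, 9]
Step 3: [10, 9, 15]
Step 4: [10, 9, 15, 9]
Step 5: [10, 9, 15, 9, 10]
Step 6: [10, 9, 15, 9, 10, 19]
Step 7: [10, 9, 15, 9, 10, 19, 12]
Step 8: [10, 9, 15, 9, 10, 228]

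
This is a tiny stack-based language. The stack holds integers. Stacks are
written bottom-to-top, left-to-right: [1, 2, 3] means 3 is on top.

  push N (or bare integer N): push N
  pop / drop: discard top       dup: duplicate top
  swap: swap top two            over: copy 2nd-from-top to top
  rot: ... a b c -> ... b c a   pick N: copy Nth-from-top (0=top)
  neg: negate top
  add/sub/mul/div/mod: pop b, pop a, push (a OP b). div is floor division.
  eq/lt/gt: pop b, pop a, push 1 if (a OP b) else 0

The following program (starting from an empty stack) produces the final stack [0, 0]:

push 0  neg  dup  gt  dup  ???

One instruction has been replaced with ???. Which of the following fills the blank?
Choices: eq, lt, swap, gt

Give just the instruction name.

Answer: swap

Derivation:
Stack before ???: [0, 0]
Stack after ???:  [0, 0]
Checking each choice:
  eq: produces [1]
  lt: produces [0]
  swap: MATCH
  gt: produces [0]


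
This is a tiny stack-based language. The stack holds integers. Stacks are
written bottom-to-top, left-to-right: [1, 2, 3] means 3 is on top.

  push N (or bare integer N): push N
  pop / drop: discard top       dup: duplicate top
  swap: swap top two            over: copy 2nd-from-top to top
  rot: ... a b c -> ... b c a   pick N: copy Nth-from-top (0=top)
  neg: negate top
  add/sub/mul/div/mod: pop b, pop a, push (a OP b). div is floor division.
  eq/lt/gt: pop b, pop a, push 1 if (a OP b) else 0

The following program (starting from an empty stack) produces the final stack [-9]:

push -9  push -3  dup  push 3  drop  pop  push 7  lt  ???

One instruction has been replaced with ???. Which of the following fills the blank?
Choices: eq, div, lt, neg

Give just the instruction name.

Stack before ???: [-9, 1]
Stack after ???:  [-9]
Checking each choice:
  eq: produces [0]
  div: MATCH
  lt: produces [1]
  neg: produces [-9, -1]


Answer: div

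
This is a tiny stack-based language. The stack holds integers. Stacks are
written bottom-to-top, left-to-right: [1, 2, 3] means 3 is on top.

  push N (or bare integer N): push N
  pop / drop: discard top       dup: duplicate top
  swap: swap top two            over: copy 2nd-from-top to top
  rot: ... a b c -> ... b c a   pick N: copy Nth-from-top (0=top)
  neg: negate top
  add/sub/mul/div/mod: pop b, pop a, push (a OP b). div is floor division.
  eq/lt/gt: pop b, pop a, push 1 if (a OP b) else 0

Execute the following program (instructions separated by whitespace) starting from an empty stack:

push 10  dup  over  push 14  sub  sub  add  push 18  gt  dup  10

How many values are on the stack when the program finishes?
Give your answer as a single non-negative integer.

After 'push 10': stack = [10] (depth 1)
After 'dup': stack = [10, 10] (depth 2)
After 'over': stack = [10, 10, 10] (depth 3)
After 'push 14': stack = [10, 10, 10, 14] (depth 4)
After 'sub': stack = [10, 10, -4] (depth 3)
After 'sub': stack = [10, 14] (depth 2)
After 'add': stack = [24] (depth 1)
After 'push 18': stack = [24, 18] (depth 2)
After 'gt': stack = [1] (depth 1)
After 'dup': stack = [1, 1] (depth 2)
After 'push 10': stack = [1, 1, 10] (depth 3)

Answer: 3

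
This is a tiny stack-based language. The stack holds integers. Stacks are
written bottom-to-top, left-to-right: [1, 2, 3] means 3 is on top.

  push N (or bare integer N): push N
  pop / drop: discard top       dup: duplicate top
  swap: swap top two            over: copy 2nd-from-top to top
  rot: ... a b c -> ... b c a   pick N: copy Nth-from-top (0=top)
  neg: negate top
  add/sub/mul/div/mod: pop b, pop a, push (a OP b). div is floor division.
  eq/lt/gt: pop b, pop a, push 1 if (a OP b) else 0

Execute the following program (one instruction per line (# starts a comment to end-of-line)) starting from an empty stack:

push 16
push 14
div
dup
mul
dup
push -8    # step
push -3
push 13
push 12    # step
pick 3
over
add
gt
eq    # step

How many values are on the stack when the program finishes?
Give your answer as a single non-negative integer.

After 'push 16': stack = [16] (depth 1)
After 'push 14': stack = [16, 14] (depth 2)
After 'div': stack = [1] (depth 1)
After 'dup': stack = [1, 1] (depth 2)
After 'mul': stack = [1] (depth 1)
After 'dup': stack = [1, 1] (depth 2)
After 'push -8': stack = [1, 1, -8] (depth 3)
After 'push -3': stack = [1, 1, -8, -3] (depth 4)
After 'push 13': stack = [1, 1, -8, -3, 13] (depth 5)
After 'push 12': stack = [1, 1, -8, -3, 13, 12] (depth 6)
After 'pick 3': stack = [1, 1, -8, -3, 13, 12, -8] (depth 7)
After 'over': stack = [1, 1, -8, -3, 13, 12, -8, 12] (depth 8)
After 'add': stack = [1, 1, -8, -3, 13, 12, 4] (depth 7)
After 'gt': stack = [1, 1, -8, -3, 13, 1] (depth 6)
After 'eq': stack = [1, 1, -8, -3, 0] (depth 5)

Answer: 5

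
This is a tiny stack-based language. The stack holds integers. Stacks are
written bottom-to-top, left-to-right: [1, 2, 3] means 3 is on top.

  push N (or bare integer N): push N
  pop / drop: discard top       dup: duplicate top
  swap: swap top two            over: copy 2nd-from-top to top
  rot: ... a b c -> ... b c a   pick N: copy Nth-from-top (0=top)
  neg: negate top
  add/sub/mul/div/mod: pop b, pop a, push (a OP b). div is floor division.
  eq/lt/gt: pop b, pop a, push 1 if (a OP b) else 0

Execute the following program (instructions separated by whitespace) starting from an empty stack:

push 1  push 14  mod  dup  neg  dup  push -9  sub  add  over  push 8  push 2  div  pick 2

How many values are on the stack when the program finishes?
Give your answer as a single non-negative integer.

Answer: 5

Derivation:
After 'push 1': stack = [1] (depth 1)
After 'push 14': stack = [1, 14] (depth 2)
After 'mod': stack = [1] (depth 1)
After 'dup': stack = [1, 1] (depth 2)
After 'neg': stack = [1, -1] (depth 2)
After 'dup': stack = [1, -1, -1] (depth 3)
After 'push -9': stack = [1, -1, -1, -9] (depth 4)
After 'sub': stack = [1, -1, 8] (depth 3)
After 'add': stack = [1, 7] (depth 2)
After 'over': stack = [1, 7, 1] (depth 3)
After 'push 8': stack = [1, 7, 1, 8] (depth 4)
After 'push 2': stack = [1, 7, 1, 8, 2] (depth 5)
After 'div': stack = [1, 7, 1, 4] (depth 4)
After 'pick 2': stack = [1, 7, 1, 4, 7] (depth 5)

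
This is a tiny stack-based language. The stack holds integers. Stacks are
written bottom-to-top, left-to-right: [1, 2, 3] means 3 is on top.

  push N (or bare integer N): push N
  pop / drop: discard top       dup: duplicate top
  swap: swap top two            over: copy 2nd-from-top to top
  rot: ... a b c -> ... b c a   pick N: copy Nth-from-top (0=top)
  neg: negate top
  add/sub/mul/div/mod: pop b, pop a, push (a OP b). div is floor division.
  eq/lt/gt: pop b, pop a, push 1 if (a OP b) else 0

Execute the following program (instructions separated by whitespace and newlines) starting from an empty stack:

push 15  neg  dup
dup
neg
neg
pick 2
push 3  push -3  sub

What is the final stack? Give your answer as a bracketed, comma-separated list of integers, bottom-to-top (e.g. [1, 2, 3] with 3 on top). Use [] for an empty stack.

After 'push 15': [15]
After 'neg': [-15]
After 'dup': [-15, -15]
After 'dup': [-15, -15, -15]
After 'neg': [-15, -15, 15]
After 'neg': [-15, -15, -15]
After 'pick 2': [-15, -15, -15, -15]
After 'push 3': [-15, -15, -15, -15, 3]
After 'push -3': [-15, -15, -15, -15, 3, -3]
After 'sub': [-15, -15, -15, -15, 6]

Answer: [-15, -15, -15, -15, 6]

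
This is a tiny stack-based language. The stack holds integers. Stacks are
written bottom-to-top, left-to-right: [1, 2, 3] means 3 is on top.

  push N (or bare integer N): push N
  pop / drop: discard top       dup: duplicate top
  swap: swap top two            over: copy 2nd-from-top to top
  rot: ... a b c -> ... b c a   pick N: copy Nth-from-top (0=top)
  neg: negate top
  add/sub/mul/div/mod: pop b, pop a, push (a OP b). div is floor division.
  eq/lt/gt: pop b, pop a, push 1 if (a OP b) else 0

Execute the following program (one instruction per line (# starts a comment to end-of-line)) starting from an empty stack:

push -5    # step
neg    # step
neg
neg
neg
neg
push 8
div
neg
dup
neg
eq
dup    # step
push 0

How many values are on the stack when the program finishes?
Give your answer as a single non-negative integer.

Answer: 3

Derivation:
After 'push -5': stack = [-5] (depth 1)
After 'neg': stack = [5] (depth 1)
After 'neg': stack = [-5] (depth 1)
After 'neg': stack = [5] (depth 1)
After 'neg': stack = [-5] (depth 1)
After 'neg': stack = [5] (depth 1)
After 'push 8': stack = [5, 8] (depth 2)
After 'div': stack = [0] (depth 1)
After 'neg': stack = [0] (depth 1)
After 'dup': stack = [0, 0] (depth 2)
After 'neg': stack = [0, 0] (depth 2)
After 'eq': stack = [1] (depth 1)
After 'dup': stack = [1, 1] (depth 2)
After 'push 0': stack = [1, 1, 0] (depth 3)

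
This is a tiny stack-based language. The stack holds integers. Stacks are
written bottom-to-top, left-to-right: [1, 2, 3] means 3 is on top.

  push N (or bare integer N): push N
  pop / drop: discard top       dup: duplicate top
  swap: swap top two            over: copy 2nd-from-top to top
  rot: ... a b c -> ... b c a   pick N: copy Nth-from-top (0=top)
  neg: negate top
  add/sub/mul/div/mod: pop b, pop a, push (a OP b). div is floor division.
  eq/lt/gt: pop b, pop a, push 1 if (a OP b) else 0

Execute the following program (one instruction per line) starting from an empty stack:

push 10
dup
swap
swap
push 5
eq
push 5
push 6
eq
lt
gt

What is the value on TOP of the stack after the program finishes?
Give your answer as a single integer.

Answer: 1

Derivation:
After 'push 10': [10]
After 'dup': [10, 10]
After 'swap': [10, 10]
After 'swap': [10, 10]
After 'push 5': [10, 10, 5]
After 'eq': [10, 0]
After 'push 5': [10, 0, 5]
After 'push 6': [10, 0, 5, 6]
After 'eq': [10, 0, 0]
After 'lt': [10, 0]
After 'gt': [1]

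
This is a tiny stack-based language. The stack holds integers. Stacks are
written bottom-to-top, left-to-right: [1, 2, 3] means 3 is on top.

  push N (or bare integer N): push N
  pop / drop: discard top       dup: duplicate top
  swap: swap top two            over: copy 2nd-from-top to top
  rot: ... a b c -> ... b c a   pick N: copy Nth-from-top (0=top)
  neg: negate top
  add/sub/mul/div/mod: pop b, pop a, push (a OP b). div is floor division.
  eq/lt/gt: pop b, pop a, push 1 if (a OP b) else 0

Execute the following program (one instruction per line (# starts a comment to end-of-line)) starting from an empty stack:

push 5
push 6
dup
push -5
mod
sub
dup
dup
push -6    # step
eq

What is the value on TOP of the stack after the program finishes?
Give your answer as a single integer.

After 'push 5': [5]
After 'push 6': [5, 6]
After 'dup': [5, 6, 6]
After 'push -5': [5, 6, 6, -5]
After 'mod': [5, 6, -4]
After 'sub': [5, 10]
After 'dup': [5, 10, 10]
After 'dup': [5, 10, 10, 10]
After 'push -6': [5, 10, 10, 10, -6]
After 'eq': [5, 10, 10, 0]

Answer: 0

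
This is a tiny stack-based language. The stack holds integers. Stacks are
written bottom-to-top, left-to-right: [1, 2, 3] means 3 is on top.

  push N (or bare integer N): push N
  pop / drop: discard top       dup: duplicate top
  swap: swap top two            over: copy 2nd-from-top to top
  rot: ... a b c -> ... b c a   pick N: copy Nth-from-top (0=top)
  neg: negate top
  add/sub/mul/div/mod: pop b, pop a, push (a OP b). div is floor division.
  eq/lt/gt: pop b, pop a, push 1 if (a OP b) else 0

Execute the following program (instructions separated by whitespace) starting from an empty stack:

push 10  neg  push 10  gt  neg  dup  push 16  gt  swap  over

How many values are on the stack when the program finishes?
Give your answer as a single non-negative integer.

After 'push 10': stack = [10] (depth 1)
After 'neg': stack = [-10] (depth 1)
After 'push 10': stack = [-10, 10] (depth 2)
After 'gt': stack = [0] (depth 1)
After 'neg': stack = [0] (depth 1)
After 'dup': stack = [0, 0] (depth 2)
After 'push 16': stack = [0, 0, 16] (depth 3)
After 'gt': stack = [0, 0] (depth 2)
After 'swap': stack = [0, 0] (depth 2)
After 'over': stack = [0, 0, 0] (depth 3)

Answer: 3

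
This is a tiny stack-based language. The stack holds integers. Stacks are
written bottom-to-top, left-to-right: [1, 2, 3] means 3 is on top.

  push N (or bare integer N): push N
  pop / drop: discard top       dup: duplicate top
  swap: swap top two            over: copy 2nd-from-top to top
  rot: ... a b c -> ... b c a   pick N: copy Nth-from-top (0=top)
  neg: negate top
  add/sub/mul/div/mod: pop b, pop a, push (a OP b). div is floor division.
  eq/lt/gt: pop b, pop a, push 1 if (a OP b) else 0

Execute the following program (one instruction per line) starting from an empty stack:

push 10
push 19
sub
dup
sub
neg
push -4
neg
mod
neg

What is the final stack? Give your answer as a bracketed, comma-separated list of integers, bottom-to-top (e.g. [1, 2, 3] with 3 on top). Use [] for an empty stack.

After 'push 10': [10]
After 'push 19': [10, 19]
After 'sub': [-9]
After 'dup': [-9, -9]
After 'sub': [0]
After 'neg': [0]
After 'push -4': [0, -4]
After 'neg': [0, 4]
After 'mod': [0]
After 'neg': [0]

Answer: [0]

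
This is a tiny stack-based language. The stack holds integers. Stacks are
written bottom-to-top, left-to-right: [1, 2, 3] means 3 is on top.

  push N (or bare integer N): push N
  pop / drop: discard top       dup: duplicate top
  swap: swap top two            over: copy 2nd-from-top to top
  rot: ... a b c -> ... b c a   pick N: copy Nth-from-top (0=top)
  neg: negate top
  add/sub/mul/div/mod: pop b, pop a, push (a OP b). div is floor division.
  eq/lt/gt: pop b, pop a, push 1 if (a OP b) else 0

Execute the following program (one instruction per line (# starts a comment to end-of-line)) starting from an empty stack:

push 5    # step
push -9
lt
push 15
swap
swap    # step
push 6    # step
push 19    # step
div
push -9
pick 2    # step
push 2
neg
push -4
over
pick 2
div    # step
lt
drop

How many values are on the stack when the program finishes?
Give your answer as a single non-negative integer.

Answer: 6

Derivation:
After 'push 5': stack = [5] (depth 1)
After 'push -9': stack = [5, -9] (depth 2)
After 'lt': stack = [0] (depth 1)
After 'push 15': stack = [0, 15] (depth 2)
After 'swap': stack = [15, 0] (depth 2)
After 'swap': stack = [0, 15] (depth 2)
After 'push 6': stack = [0, 15, 6] (depth 3)
After 'push 19': stack = [0, 15, 6, 19] (depth 4)
After 'div': stack = [0, 15, 0] (depth 3)
After 'push -9': stack = [0, 15, 0, -9] (depth 4)
After 'pick 2': stack = [0, 15, 0, -9, 15] (depth 5)
After 'push 2': stack = [0, 15, 0, -9, 15, 2] (depth 6)
After 'neg': stack = [0, 15, 0, -9, 15, -2] (depth 6)
After 'push -4': stack = [0, 15, 0, -9, 15, -2, -4] (depth 7)
After 'over': stack = [0, 15, 0, -9, 15, -2, -4, -2] (depth 8)
After 'pick 2': stack = [0, 15, 0, -9, 15, -2, -4, -2, -2] (depth 9)
After 'div': stack = [0, 15, 0, -9, 15, -2, -4, 1] (depth 8)
After 'lt': stack = [0, 15, 0, -9, 15, -2, 1] (depth 7)
After 'drop': stack = [0, 15, 0, -9, 15, -2] (depth 6)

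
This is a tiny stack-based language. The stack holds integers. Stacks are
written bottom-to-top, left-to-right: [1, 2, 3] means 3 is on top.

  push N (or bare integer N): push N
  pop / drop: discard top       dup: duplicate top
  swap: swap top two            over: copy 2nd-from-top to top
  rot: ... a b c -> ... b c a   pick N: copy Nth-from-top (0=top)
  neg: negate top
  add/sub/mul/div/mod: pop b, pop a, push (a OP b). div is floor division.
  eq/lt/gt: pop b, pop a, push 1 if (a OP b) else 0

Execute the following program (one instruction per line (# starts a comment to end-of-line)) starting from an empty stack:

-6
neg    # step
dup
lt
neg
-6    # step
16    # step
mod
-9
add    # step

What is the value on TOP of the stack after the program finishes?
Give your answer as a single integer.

Answer: 1

Derivation:
After 'push -6': [-6]
After 'neg': [6]
After 'dup': [6, 6]
After 'lt': [0]
After 'neg': [0]
After 'push -6': [0, -6]
After 'push 16': [0, -6, 16]
After 'mod': [0, 10]
After 'push -9': [0, 10, -9]
After 'add': [0, 1]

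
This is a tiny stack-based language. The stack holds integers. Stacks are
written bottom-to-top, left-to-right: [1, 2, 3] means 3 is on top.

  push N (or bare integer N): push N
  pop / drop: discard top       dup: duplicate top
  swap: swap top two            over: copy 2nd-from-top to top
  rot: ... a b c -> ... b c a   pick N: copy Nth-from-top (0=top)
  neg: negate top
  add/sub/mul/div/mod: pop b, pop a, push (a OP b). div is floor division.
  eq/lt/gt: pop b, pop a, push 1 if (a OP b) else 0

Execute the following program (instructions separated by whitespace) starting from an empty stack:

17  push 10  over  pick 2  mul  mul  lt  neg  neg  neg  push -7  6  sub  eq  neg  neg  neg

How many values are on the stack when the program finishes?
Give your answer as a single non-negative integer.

Answer: 1

Derivation:
After 'push 17': stack = [17] (depth 1)
After 'push 10': stack = [17, 10] (depth 2)
After 'over': stack = [17, 10, 17] (depth 3)
After 'pick 2': stack = [17, 10, 17, 17] (depth 4)
After 'mul': stack = [17, 10, 289] (depth 3)
After 'mul': stack = [17, 2890] (depth 2)
After 'lt': stack = [1] (depth 1)
After 'neg': stack = [-1] (depth 1)
After 'neg': stack = [1] (depth 1)
After 'neg': stack = [-1] (depth 1)
After 'push -7': stack = [-1, -7] (depth 2)
After 'push 6': stack = [-1, -7, 6] (depth 3)
After 'sub': stack = [-1, -13] (depth 2)
After 'eq': stack = [0] (depth 1)
After 'neg': stack = [0] (depth 1)
After 'neg': stack = [0] (depth 1)
After 'neg': stack = [0] (depth 1)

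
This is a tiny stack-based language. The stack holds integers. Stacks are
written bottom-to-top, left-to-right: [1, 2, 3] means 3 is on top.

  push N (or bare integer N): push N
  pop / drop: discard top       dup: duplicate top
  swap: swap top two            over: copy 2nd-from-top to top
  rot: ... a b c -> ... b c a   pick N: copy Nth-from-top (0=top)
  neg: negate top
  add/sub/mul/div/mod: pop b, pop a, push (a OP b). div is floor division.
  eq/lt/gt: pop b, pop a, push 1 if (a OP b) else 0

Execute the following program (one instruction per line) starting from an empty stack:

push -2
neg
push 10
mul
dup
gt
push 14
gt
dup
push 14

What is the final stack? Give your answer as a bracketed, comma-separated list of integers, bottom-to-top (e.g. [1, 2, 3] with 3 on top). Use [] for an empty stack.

After 'push -2': [-2]
After 'neg': [2]
After 'push 10': [2, 10]
After 'mul': [20]
After 'dup': [20, 20]
After 'gt': [0]
After 'push 14': [0, 14]
After 'gt': [0]
After 'dup': [0, 0]
After 'push 14': [0, 0, 14]

Answer: [0, 0, 14]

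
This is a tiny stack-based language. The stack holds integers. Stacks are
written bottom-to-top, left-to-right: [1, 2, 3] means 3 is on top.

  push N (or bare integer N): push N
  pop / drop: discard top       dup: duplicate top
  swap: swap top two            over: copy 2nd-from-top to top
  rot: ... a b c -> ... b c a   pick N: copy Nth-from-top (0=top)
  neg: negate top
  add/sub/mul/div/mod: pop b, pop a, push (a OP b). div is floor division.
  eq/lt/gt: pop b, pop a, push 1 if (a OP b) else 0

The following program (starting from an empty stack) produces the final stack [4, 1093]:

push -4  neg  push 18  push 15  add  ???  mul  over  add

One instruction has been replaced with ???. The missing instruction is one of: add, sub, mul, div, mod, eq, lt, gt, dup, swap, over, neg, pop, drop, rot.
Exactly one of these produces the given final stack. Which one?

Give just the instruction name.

Stack before ???: [4, 33]
Stack after ???:  [4, 33, 33]
The instruction that transforms [4, 33] -> [4, 33, 33] is: dup

Answer: dup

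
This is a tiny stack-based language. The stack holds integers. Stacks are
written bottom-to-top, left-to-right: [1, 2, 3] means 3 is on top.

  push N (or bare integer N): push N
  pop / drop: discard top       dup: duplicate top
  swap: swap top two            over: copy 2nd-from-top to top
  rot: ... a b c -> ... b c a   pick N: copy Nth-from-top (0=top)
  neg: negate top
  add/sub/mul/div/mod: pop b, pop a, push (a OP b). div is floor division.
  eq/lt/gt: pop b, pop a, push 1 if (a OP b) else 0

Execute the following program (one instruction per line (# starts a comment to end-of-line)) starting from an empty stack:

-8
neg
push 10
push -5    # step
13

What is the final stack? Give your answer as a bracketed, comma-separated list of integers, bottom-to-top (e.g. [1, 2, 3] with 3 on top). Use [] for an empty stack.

Answer: [8, 10, -5, 13]

Derivation:
After 'push -8': [-8]
After 'neg': [8]
After 'push 10': [8, 10]
After 'push -5': [8, 10, -5]
After 'push 13': [8, 10, -5, 13]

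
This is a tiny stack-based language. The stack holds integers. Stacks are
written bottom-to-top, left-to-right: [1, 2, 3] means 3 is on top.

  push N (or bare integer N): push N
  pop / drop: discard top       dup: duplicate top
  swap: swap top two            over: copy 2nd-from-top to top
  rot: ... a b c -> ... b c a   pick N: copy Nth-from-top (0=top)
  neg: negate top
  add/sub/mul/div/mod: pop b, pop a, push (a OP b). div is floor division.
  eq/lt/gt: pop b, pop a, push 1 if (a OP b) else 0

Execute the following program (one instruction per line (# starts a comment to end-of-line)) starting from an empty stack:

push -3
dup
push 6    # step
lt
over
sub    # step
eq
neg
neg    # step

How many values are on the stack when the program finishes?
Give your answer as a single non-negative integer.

After 'push -3': stack = [-3] (depth 1)
After 'dup': stack = [-3, -3] (depth 2)
After 'push 6': stack = [-3, -3, 6] (depth 3)
After 'lt': stack = [-3, 1] (depth 2)
After 'over': stack = [-3, 1, -3] (depth 3)
After 'sub': stack = [-3, 4] (depth 2)
After 'eq': stack = [0] (depth 1)
After 'neg': stack = [0] (depth 1)
After 'neg': stack = [0] (depth 1)

Answer: 1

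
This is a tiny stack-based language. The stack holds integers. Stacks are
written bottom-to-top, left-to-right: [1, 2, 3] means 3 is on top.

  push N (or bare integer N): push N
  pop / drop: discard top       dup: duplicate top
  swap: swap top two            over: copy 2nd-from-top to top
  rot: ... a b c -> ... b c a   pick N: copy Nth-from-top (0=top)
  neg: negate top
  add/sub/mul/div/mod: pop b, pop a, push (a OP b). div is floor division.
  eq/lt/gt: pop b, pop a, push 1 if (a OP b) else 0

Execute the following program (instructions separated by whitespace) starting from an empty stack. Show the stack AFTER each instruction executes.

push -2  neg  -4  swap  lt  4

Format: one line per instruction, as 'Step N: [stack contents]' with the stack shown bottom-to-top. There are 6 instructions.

Step 1: [-2]
Step 2: [2]
Step 3: [2, -4]
Step 4: [-4, 2]
Step 5: [1]
Step 6: [1, 4]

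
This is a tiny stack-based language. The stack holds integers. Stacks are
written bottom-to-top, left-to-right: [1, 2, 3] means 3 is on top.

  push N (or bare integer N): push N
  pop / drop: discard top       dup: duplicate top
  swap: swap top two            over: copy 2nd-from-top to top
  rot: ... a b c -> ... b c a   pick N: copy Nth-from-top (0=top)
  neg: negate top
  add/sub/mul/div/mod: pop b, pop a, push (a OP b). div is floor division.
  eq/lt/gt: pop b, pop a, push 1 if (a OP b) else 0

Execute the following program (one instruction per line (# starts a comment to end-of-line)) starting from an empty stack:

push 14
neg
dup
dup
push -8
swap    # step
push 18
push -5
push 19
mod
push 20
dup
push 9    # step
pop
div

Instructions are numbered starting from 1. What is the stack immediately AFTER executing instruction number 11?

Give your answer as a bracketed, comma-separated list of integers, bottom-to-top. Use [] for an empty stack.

Step 1 ('push 14'): [14]
Step 2 ('neg'): [-14]
Step 3 ('dup'): [-14, -14]
Step 4 ('dup'): [-14, -14, -14]
Step 5 ('push -8'): [-14, -14, -14, -8]
Step 6 ('swap'): [-14, -14, -8, -14]
Step 7 ('push 18'): [-14, -14, -8, -14, 18]
Step 8 ('push -5'): [-14, -14, -8, -14, 18, -5]
Step 9 ('push 19'): [-14, -14, -8, -14, 18, -5, 19]
Step 10 ('mod'): [-14, -14, -8, -14, 18, 14]
Step 11 ('push 20'): [-14, -14, -8, -14, 18, 14, 20]

Answer: [-14, -14, -8, -14, 18, 14, 20]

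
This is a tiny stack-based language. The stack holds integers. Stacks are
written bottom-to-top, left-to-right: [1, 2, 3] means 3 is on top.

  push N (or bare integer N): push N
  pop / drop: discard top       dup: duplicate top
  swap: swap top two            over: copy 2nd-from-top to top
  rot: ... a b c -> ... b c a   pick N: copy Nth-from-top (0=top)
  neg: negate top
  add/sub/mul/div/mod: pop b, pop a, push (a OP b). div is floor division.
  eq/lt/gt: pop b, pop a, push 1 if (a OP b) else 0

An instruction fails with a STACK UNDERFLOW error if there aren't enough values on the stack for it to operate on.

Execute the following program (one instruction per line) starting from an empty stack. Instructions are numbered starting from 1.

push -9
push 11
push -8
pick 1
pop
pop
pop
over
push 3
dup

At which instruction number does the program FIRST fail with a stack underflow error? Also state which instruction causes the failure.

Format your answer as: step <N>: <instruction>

Answer: step 8: over

Derivation:
Step 1 ('push -9'): stack = [-9], depth = 1
Step 2 ('push 11'): stack = [-9, 11], depth = 2
Step 3 ('push -8'): stack = [-9, 11, -8], depth = 3
Step 4 ('pick 1'): stack = [-9, 11, -8, 11], depth = 4
Step 5 ('pop'): stack = [-9, 11, -8], depth = 3
Step 6 ('pop'): stack = [-9, 11], depth = 2
Step 7 ('pop'): stack = [-9], depth = 1
Step 8 ('over'): needs 2 value(s) but depth is 1 — STACK UNDERFLOW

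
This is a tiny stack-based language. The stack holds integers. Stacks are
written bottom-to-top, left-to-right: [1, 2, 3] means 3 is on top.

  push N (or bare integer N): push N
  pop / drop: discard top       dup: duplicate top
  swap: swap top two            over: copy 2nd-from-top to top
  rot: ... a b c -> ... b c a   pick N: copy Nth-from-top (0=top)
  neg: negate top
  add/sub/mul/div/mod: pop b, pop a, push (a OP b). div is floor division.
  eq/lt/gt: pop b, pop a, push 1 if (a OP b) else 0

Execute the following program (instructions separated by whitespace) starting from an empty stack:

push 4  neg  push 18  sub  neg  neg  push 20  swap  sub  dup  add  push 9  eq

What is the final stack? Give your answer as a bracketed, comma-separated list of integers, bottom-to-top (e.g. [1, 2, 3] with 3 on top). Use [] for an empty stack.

After 'push 4': [4]
After 'neg': [-4]
After 'push 18': [-4, 18]
After 'sub': [-22]
After 'neg': [22]
After 'neg': [-22]
After 'push 20': [-22, 20]
After 'swap': [20, -22]
After 'sub': [42]
After 'dup': [42, 42]
After 'add': [84]
After 'push 9': [84, 9]
After 'eq': [0]

Answer: [0]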